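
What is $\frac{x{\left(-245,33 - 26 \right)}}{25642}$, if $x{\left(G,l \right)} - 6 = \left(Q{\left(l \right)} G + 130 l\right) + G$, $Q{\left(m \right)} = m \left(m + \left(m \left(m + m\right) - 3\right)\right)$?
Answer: $- \frac{174259}{25642} \approx -6.7958$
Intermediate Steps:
$Q{\left(m \right)} = m \left(-3 + m + 2 m^{2}\right)$ ($Q{\left(m \right)} = m \left(m + \left(m 2 m - 3\right)\right) = m \left(m + \left(2 m^{2} - 3\right)\right) = m \left(m + \left(-3 + 2 m^{2}\right)\right) = m \left(-3 + m + 2 m^{2}\right)$)
$x{\left(G,l \right)} = 6 + G + 130 l + G l \left(-3 + l + 2 l^{2}\right)$ ($x{\left(G,l \right)} = 6 + \left(\left(l \left(-3 + l + 2 l^{2}\right) G + 130 l\right) + G\right) = 6 + \left(\left(G l \left(-3 + l + 2 l^{2}\right) + 130 l\right) + G\right) = 6 + \left(\left(130 l + G l \left(-3 + l + 2 l^{2}\right)\right) + G\right) = 6 + \left(G + 130 l + G l \left(-3 + l + 2 l^{2}\right)\right) = 6 + G + 130 l + G l \left(-3 + l + 2 l^{2}\right)$)
$\frac{x{\left(-245,33 - 26 \right)}}{25642} = \frac{6 - 245 + 130 \left(33 - 26\right) - 245 \left(33 - 26\right) \left(-3 + \left(33 - 26\right) + 2 \left(33 - 26\right)^{2}\right)}{25642} = \left(6 - 245 + 130 \left(33 - 26\right) - 245 \left(33 - 26\right) \left(-3 + \left(33 - 26\right) + 2 \left(33 - 26\right)^{2}\right)\right) \frac{1}{25642} = \left(6 - 245 + 130 \cdot 7 - 1715 \left(-3 + 7 + 2 \cdot 7^{2}\right)\right) \frac{1}{25642} = \left(6 - 245 + 910 - 1715 \left(-3 + 7 + 2 \cdot 49\right)\right) \frac{1}{25642} = \left(6 - 245 + 910 - 1715 \left(-3 + 7 + 98\right)\right) \frac{1}{25642} = \left(6 - 245 + 910 - 1715 \cdot 102\right) \frac{1}{25642} = \left(6 - 245 + 910 - 174930\right) \frac{1}{25642} = \left(-174259\right) \frac{1}{25642} = - \frac{174259}{25642}$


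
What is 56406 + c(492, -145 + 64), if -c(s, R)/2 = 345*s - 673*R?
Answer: -392100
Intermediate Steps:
c(s, R) = -690*s + 1346*R (c(s, R) = -2*(345*s - 673*R) = -2*(-673*R + 345*s) = -690*s + 1346*R)
56406 + c(492, -145 + 64) = 56406 + (-690*492 + 1346*(-145 + 64)) = 56406 + (-339480 + 1346*(-81)) = 56406 + (-339480 - 109026) = 56406 - 448506 = -392100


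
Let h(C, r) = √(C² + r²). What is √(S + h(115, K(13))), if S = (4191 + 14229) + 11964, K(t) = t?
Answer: √(30384 + √13394) ≈ 174.64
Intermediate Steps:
S = 30384 (S = 18420 + 11964 = 30384)
√(S + h(115, K(13))) = √(30384 + √(115² + 13²)) = √(30384 + √(13225 + 169)) = √(30384 + √13394)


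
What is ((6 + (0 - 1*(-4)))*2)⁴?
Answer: 160000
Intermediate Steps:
((6 + (0 - 1*(-4)))*2)⁴ = ((6 + (0 + 4))*2)⁴ = ((6 + 4)*2)⁴ = (10*2)⁴ = 20⁴ = 160000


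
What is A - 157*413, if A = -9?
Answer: -64850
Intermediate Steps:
A - 157*413 = -9 - 157*413 = -9 - 64841 = -64850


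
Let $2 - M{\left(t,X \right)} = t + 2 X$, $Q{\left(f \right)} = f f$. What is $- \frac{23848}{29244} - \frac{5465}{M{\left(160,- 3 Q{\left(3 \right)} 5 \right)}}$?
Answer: $- \frac{40622359}{818832} \approx -49.61$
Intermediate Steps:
$Q{\left(f \right)} = f^{2}$
$M{\left(t,X \right)} = 2 - t - 2 X$ ($M{\left(t,X \right)} = 2 - \left(t + 2 X\right) = 2 - t - 2 X$)
$- \frac{23848}{29244} - \frac{5465}{M{\left(160,- 3 Q{\left(3 \right)} 5 \right)}} = - \frac{23848}{29244} - \frac{5465}{2 - 160 - 2 - 3 \cdot 3^{2} \cdot 5} = \left(-23848\right) \frac{1}{29244} - \frac{5465}{2 - 160 - 2 \left(-3\right) 9 \cdot 5} = - \frac{5962}{7311} - \frac{5465}{2 - 160 - 2 \left(\left(-27\right) 5\right)} = - \frac{5962}{7311} - \frac{5465}{2 - 160 - -270} = - \frac{5962}{7311} - \frac{5465}{2 - 160 + 270} = - \frac{5962}{7311} - \frac{5465}{112} = - \frac{40622359}{818832}$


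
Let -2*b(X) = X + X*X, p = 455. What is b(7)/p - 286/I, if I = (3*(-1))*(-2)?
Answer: -9307/195 ≈ -47.728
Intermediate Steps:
I = 6 (I = -3*(-2) = 6)
b(X) = -X/2 - X²/2 (b(X) = -(X + X*X)/2 = -(X + X²)/2 = -X/2 - X²/2)
b(7)/p - 286/I = -½*7*(1 + 7)/455 - 286/6 = -½*7*8*(1/455) - 286*⅙ = -28*1/455 - 143/3 = -4/65 - 143/3 = -9307/195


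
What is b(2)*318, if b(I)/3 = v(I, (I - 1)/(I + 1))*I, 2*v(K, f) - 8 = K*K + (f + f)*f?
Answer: 11660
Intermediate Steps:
v(K, f) = 4 + f² + K²/2 (v(K, f) = 4 + (K*K + (f + f)*f)/2 = 4 + (K² + (2*f)*f)/2 = 4 + (K² + 2*f²)/2 = 4 + (f² + K²/2) = 4 + f² + K²/2)
b(I) = 3*I*(4 + I²/2 + (-1 + I)²/(1 + I)²) (b(I) = 3*((4 + ((I - 1)/(I + 1))² + I²/2)*I) = 3*((4 + ((-1 + I)/(1 + I))² + I²/2)*I) = 3*((4 + (-1 + I)²/(1 + I)² + I²/2)*I) = 3*((4 + I²/2 + (-1 + I)²/(1 + I)²)*I) = 3*(I*(4 + I²/2 + (-1 + I)²/(1 + I)²)) = 3*I*(4 + I²/2 + (-1 + I)²/(1 + I)²))
b(2)*318 = (12*2 + (3/2)*2³ + 3*2*(-1 + 2)²/(1 + 2)²)*318 = (24 + (3/2)*8 + 3*2*1²/3²)*318 = (24 + 12 + 3*2*(⅑)*1)*318 = (24 + 12 + ⅔)*318 = (110/3)*318 = 11660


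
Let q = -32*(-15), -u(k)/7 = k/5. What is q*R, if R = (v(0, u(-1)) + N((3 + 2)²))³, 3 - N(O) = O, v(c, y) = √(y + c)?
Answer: -5155392 + 697632*√35/5 ≈ -4.3299e+6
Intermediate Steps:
u(k) = -7*k/5
v(c, y) = √(c + y)
N(O) = 3 - O
R = (-22 + √35/5)³ (R = (√(0 - 7/5*(-1)) + (3 - (3 + 2)²))³ = (√(0 + 7/5) + (3 - 1*5²))³ = (√(7/5) + (3 - 1*25))³ = (√35/5 + (3 - 25))³ = (√35/5 - 22)³ = (-22 + √35/5)³ ≈ -9020.7)
q = 480
q*R = 480*(-53702/5 + 7267*√35/25) = -5155392 + 697632*√35/5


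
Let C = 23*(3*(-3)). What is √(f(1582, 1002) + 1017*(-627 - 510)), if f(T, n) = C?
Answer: 6*I*√32126 ≈ 1075.4*I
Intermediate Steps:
C = -207 (C = 23*(-9) = -207)
f(T, n) = -207
√(f(1582, 1002) + 1017*(-627 - 510)) = √(-207 + 1017*(-627 - 510)) = √(-207 + 1017*(-1137)) = √(-207 - 1156329) = √(-1156536) = 6*I*√32126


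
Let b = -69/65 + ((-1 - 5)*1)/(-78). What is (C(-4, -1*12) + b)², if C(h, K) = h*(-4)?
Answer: 952576/4225 ≈ 225.46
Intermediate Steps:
C(h, K) = -4*h
b = -64/65 (b = -69*1/65 - 6*1*(-1/78) = -69/65 - 6*(-1/78) = -69/65 + 1/13 = -64/65 ≈ -0.98462)
(C(-4, -1*12) + b)² = (-4*(-4) - 64/65)² = (16 - 64/65)² = (976/65)² = 952576/4225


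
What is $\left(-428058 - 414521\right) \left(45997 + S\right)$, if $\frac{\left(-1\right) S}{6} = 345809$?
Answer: $1709472302203$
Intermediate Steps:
$S = -2074854$ ($S = \left(-6\right) 345809 = -2074854$)
$\left(-428058 - 414521\right) \left(45997 + S\right) = \left(-428058 - 414521\right) \left(45997 - 2074854\right) = \left(-842579\right) \left(-2028857\right) = 1709472302203$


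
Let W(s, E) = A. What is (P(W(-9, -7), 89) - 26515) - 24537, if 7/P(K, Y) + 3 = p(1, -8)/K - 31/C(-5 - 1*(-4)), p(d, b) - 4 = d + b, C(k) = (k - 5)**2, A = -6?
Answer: -6177544/121 ≈ -51054.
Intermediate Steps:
W(s, E) = -6
C(k) = (-5 + k)**2
p(d, b) = 4 + b + d (p(d, b) = 4 + (d + b) = 4 + (b + d) = 4 + b + d)
P(K, Y) = 7/(-139/36 - 3/K) (P(K, Y) = 7/(-3 + ((4 - 8 + 1)/K - 31/(-5 + (-5 - 1*(-4)))**2)) = 7/(-3 + (-3/K - 31/(-5 + (-5 + 4))**2)) = 7/(-3 + (-3/K - 31/(-5 - 1)**2)) = 7/(-3 + (-3/K - 31/((-6)**2))) = 7/(-3 + (-3/K - 31/36)) = 7/(-3 + (-31/36 - 3/K)) = 7/(-139/36 - 3/K))
(P(W(-9, -7), 89) - 26515) - 24537 = (-252*(-6)/(108 + 139*(-6)) - 26515) - 24537 = (-252*(-6)/(108 - 834) - 26515) - 24537 = (-252*(-6)/(-726) - 26515) - 24537 = (-252*(-6)*(-1/726) - 26515) - 24537 = (-252/121 - 26515) - 24537 = -3208567/121 - 24537 = -6177544/121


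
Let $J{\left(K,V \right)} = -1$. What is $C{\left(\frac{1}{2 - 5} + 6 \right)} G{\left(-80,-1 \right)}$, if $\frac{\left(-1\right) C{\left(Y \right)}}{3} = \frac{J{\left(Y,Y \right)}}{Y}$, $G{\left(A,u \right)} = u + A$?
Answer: $- \frac{729}{17} \approx -42.882$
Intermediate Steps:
$G{\left(A,u \right)} = A + u$
$C{\left(Y \right)} = \frac{3}{Y}$ ($C{\left(Y \right)} = - 3 \left(- \frac{1}{Y}\right) = \frac{3}{Y}$)
$C{\left(\frac{1}{2 - 5} + 6 \right)} G{\left(-80,-1 \right)} = \frac{3}{\frac{1}{2 - 5} + 6} \left(-80 - 1\right) = \frac{3}{\frac{1}{-3} + 6} \left(-81\right) = \frac{3}{- \frac{1}{3} + 6} \left(-81\right) = \frac{3}{\frac{17}{3}} \left(-81\right) = 3 \cdot \frac{3}{17} \left(-81\right) = \frac{9}{17} \left(-81\right) = - \frac{729}{17}$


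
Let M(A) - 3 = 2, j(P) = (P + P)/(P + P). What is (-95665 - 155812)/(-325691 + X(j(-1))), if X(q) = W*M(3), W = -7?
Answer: 251477/325726 ≈ 0.77205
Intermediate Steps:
j(P) = 1 (j(P) = (2*P)/((2*P)) = (2*P)*(1/(2*P)) = 1)
M(A) = 5 (M(A) = 3 + 2 = 5)
X(q) = -35 (X(q) = -7*5 = -35)
(-95665 - 155812)/(-325691 + X(j(-1))) = (-95665 - 155812)/(-325691 - 35) = -251477/(-325726) = -251477*(-1/325726) = 251477/325726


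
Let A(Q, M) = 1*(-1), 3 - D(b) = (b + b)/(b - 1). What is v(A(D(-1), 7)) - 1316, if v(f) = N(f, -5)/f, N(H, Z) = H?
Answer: -1315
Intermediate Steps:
D(b) = 3 - 2*b/(-1 + b) (D(b) = 3 - (b + b)/(b - 1) = 3 - 2*b/(-1 + b))
A(Q, M) = -1
v(f) = 1 (v(f) = f/f = 1)
v(A(D(-1), 7)) - 1316 = 1 - 1316 = -1315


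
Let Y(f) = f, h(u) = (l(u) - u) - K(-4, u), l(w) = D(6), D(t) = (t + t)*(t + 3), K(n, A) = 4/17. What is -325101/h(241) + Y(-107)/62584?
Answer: 115294604791/47250920 ≈ 2440.1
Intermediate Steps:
K(n, A) = 4/17 (K(n, A) = 4*(1/17) = 4/17)
D(t) = 2*t*(3 + t) (D(t) = (2*t)*(3 + t) = 2*t*(3 + t))
l(w) = 108 (l(w) = 2*6*(3 + 6) = 2*6*9 = 108)
h(u) = 1832/17 - u (h(u) = (108 - u) - 1*4/17 = (108 - u) - 4/17 = 1832/17 - u)
-325101/h(241) + Y(-107)/62584 = -325101/(1832/17 - 1*241) - 107/62584 = -325101/(1832/17 - 241) - 107*1/62584 = -325101/(-2265/17) - 107/62584 = -325101*(-17/2265) - 107/62584 = 1842239/755 - 107/62584 = 115294604791/47250920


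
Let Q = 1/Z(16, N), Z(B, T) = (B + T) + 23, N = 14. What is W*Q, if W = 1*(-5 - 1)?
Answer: -6/53 ≈ -0.11321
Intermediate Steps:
Z(B, T) = 23 + B + T
W = -6 (W = 1*(-6) = -6)
Q = 1/53 (Q = 1/(23 + 16 + 14) = 1/53 ≈ 0.018868)
W*Q = -6*1/53 = -6/53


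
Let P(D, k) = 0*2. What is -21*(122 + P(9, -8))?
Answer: -2562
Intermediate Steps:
P(D, k) = 0
-21*(122 + P(9, -8)) = -21*(122 + 0) = -21*122 = -2562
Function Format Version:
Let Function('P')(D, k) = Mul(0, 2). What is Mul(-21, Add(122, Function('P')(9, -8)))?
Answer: -2562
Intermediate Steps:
Function('P')(D, k) = 0
Mul(-21, Add(122, Function('P')(9, -8))) = Mul(-21, Add(122, 0)) = Mul(-21, 122) = -2562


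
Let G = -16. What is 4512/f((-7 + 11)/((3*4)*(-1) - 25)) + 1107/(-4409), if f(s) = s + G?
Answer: -184178967/656941 ≈ -280.36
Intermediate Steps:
f(s) = -16 + s (f(s) = s - 16 = -16 + s)
4512/f((-7 + 11)/((3*4)*(-1) - 25)) + 1107/(-4409) = 4512/(-16 + (-7 + 11)/((3*4)*(-1) - 25)) + 1107/(-4409) = 4512/(-16 + 4/(12*(-1) - 25)) + 1107*(-1/4409) = 4512/(-16 + 4/(-12 - 25)) - 1107/4409 = 4512/(-16 + 4/(-37)) - 1107/4409 = 4512/(-16 + 4*(-1/37)) - 1107/4409 = 4512/(-16 - 4/37) - 1107/4409 = 4512/(-596/37) - 1107/4409 = 4512*(-37/596) - 1107/4409 = -41736/149 - 1107/4409 = -184178967/656941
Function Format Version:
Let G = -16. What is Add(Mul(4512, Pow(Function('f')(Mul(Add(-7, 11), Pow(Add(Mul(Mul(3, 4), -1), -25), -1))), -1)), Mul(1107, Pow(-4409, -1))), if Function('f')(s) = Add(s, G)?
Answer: Rational(-184178967, 656941) ≈ -280.36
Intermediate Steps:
Function('f')(s) = Add(-16, s) (Function('f')(s) = Add(s, -16) = Add(-16, s))
Add(Mul(4512, Pow(Function('f')(Mul(Add(-7, 11), Pow(Add(Mul(Mul(3, 4), -1), -25), -1))), -1)), Mul(1107, Pow(-4409, -1))) = Add(Mul(4512, Pow(Add(-16, Mul(Add(-7, 11), Pow(Add(Mul(Mul(3, 4), -1), -25), -1))), -1)), Mul(1107, Pow(-4409, -1))) = Add(Mul(4512, Pow(Add(-16, Mul(4, Pow(Add(Mul(12, -1), -25), -1))), -1)), Mul(1107, Rational(-1, 4409))) = Add(Mul(4512, Pow(Add(-16, Mul(4, Pow(Add(-12, -25), -1))), -1)), Rational(-1107, 4409)) = Add(Mul(4512, Pow(Add(-16, Mul(4, Pow(-37, -1))), -1)), Rational(-1107, 4409)) = Add(Mul(4512, Pow(Add(-16, Mul(4, Rational(-1, 37))), -1)), Rational(-1107, 4409)) = Add(Mul(4512, Pow(Add(-16, Rational(-4, 37)), -1)), Rational(-1107, 4409)) = Add(Mul(4512, Pow(Rational(-596, 37), -1)), Rational(-1107, 4409)) = Add(Mul(4512, Rational(-37, 596)), Rational(-1107, 4409)) = Add(Rational(-41736, 149), Rational(-1107, 4409)) = Rational(-184178967, 656941)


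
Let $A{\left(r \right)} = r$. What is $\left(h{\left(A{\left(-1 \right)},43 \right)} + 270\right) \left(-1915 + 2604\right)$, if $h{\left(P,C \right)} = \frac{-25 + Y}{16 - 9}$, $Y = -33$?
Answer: $\frac{1262248}{7} \approx 1.8032 \cdot 10^{5}$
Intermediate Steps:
$h{\left(P,C \right)} = - \frac{58}{7}$ ($h{\left(P,C \right)} = \frac{-25 - 33}{16 - 9} = - \frac{58}{7}$)
$\left(h{\left(A{\left(-1 \right)},43 \right)} + 270\right) \left(-1915 + 2604\right) = \left(- \frac{58}{7} + 270\right) \left(-1915 + 2604\right) = \frac{1832}{7} \cdot 689 = \frac{1262248}{7}$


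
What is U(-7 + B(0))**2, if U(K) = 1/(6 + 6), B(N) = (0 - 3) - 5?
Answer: 1/144 ≈ 0.0069444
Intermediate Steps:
B(N) = -8 (B(N) = -3 - 5 = -8)
U(K) = 1/12
U(-7 + B(0))**2 = (1/12)**2 = 1/144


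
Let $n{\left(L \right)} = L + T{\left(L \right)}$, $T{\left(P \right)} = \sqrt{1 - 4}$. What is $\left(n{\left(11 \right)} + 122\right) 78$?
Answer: $10374 + 78 i \sqrt{3} \approx 10374.0 + 135.1 i$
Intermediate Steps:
$T{\left(P \right)} = i \sqrt{3}$ ($T{\left(P \right)} = \sqrt{-3} = i \sqrt{3}$)
$n{\left(L \right)} = L + i \sqrt{3}$
$\left(n{\left(11 \right)} + 122\right) 78 = \left(\left(11 + i \sqrt{3}\right) + 122\right) 78 = \left(133 + i \sqrt{3}\right) 78 = 10374 + 78 i \sqrt{3}$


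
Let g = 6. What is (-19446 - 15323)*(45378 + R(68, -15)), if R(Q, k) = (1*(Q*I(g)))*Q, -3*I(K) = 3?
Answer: -1416975826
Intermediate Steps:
I(K) = -1 (I(K) = -1/3*3 = -1)
R(Q, k) = -Q**2 (R(Q, k) = (1*(Q*(-1)))*Q = (1*(-Q))*Q = (-Q)*Q = -Q**2)
(-19446 - 15323)*(45378 + R(68, -15)) = (-19446 - 15323)*(45378 - 1*68**2) = -34769*(45378 - 1*4624) = -34769*(45378 - 4624) = -34769*40754 = -1416975826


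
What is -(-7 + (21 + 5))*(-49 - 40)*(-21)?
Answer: -35511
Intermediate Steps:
-(-7 + (21 + 5))*(-49 - 40)*(-21) = -(-7 + 26)*(-89)*(-21) = -19*(-89)*(-21) = -1*(-1691)*(-21) = 1691*(-21) = -35511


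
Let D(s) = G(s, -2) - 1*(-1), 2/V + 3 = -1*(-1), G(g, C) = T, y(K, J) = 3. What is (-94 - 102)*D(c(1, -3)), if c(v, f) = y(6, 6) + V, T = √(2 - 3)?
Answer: -196 - 196*I ≈ -196.0 - 196.0*I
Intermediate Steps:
T = I (T = √(-1) = I ≈ 1.0*I)
G(g, C) = I
V = -1 (V = 2/(-3 - 1*(-1)) = 2/(-3 + 1) = 2/(-2) = 2*(-½) = -1)
c(v, f) = 2 (c(v, f) = 3 - 1 = 2)
D(s) = 1 + I (D(s) = I - 1*(-1) = I + 1 = 1 + I)
(-94 - 102)*D(c(1, -3)) = (-94 - 102)*(1 + I) = -196*(1 + I) = -196 - 196*I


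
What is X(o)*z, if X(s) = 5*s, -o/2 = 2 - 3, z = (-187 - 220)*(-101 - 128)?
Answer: 932030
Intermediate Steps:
z = 93203 (z = -407*(-229) = 93203)
o = 2 (o = -2*(2 - 3) = -2*(-1) = 2)
X(o)*z = (5*2)*93203 = 10*93203 = 932030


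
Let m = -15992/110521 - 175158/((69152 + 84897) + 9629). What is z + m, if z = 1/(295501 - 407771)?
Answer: -1233641678737809/1015474079920130 ≈ -1.2148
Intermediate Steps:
z = -1/112270 (z = 1/(-112270) = -1/112270 ≈ -8.9071e-6)
m = -10988087947/9044928119 (m = -15992*1/110521 - 175158/(154049 + 9629) = -15992/110521 - 175158/163678 = -15992/110521 - 175158*1/163678 = -15992/110521 - 87579/81839 = -10988087947/9044928119 ≈ -1.2148)
z + m = -1/112270 - 10988087947/9044928119 = -1233641678737809/1015474079920130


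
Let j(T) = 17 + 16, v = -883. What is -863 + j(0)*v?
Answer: -30002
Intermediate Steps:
j(T) = 33
-863 + j(0)*v = -863 + 33*(-883) = -863 - 29139 = -30002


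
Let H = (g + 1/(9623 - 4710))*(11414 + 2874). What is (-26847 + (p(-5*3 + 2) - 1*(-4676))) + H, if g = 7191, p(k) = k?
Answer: 504677248600/4913 ≈ 1.0272e+8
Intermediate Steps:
H = 504786238592/4913 (H = (7191 + 1/(9623 - 4710))*(11414 + 2874) = (7191 + 1/4913)*14288 = (35329384/4913)*14288 = 504786238592/4913 ≈ 1.0274e+8)
(-26847 + (p(-5*3 + 2) - 1*(-4676))) + H = (-26847 + ((-5*3 + 2) - 1*(-4676))) + 504786238592/4913 = (-26847 + ((-15 + 2) + 4676)) + 504786238592/4913 = (-26847 + (-13 + 4676)) + 504786238592/4913 = (-26847 + 4663) + 504786238592/4913 = -22184 + 504786238592/4913 = 504677248600/4913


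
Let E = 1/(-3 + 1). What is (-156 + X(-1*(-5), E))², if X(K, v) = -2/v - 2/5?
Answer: 580644/25 ≈ 23226.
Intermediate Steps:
E = -½ (E = 1/(-2) = -½ ≈ -0.50000)
X(K, v) = -⅖ - 2/v (X(K, v) = -2/v - 2*⅕ = -2/v - ⅖ = -⅖ - 2/v)
(-156 + X(-1*(-5), E))² = (-156 + (-⅖ - 2/(-½)))² = (-156 + (-⅖ - 2*(-2)))² = (-156 + (-⅖ + 4))² = (-156 + 18/5)² = (-762/5)² = 580644/25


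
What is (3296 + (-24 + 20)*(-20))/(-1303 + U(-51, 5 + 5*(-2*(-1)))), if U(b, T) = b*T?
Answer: -844/517 ≈ -1.6325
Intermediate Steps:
U(b, T) = T*b
(3296 + (-24 + 20)*(-20))/(-1303 + U(-51, 5 + 5*(-2*(-1)))) = (3296 + (-24 + 20)*(-20))/(-1303 + (5 + 5*(-2*(-1)))*(-51)) = (3296 - 4*(-20))/(-1303 + (5 + 5*2)*(-51)) = (3296 + 80)/(-1303 + (5 + 10)*(-51)) = 3376/(-1303 + 15*(-51)) = 3376/(-1303 - 765) = 3376/(-2068) = 3376*(-1/2068) = -844/517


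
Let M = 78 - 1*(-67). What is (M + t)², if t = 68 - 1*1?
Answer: 44944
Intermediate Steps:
M = 145 (M = 78 + 67 = 145)
t = 67 (t = 68 - 1 = 67)
(M + t)² = (145 + 67)² = 212² = 44944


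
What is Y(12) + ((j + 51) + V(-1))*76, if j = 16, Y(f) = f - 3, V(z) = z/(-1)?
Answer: 5177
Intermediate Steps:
V(z) = -z (V(z) = z*(-1) = -z)
Y(f) = -3 + f
Y(12) + ((j + 51) + V(-1))*76 = (-3 + 12) + ((16 + 51) - 1*(-1))*76 = 9 + (67 + 1)*76 = 9 + 68*76 = 9 + 5168 = 5177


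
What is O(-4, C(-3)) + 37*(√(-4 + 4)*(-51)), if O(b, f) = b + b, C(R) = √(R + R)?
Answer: -8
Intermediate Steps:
C(R) = √2*√R (C(R) = √(2*R) = √2*√R)
O(b, f) = 2*b
O(-4, C(-3)) + 37*(√(-4 + 4)*(-51)) = 2*(-4) + 37*(√(-4 + 4)*(-51)) = -8 + 37*(√0*(-51)) = -8 + 37*(0*(-51)) = -8 + 37*0 = -8 + 0 = -8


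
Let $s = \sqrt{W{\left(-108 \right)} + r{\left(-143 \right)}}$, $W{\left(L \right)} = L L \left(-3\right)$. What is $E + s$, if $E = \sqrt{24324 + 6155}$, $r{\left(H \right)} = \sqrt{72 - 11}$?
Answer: $\sqrt{30479} + \sqrt{-34992 + \sqrt{61}} \approx 174.58 + 187.04 i$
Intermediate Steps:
$W{\left(L \right)} = - 3 L^{2}$ ($W{\left(L \right)} = L^{2} \left(-3\right) = - 3 L^{2}$)
$r{\left(H \right)} = \sqrt{61}$
$s = \sqrt{-34992 + \sqrt{61}}$ ($s = \sqrt{- 3 \left(-108\right)^{2} + \sqrt{61}} = \sqrt{\left(-3\right) 11664 + \sqrt{61}} = \sqrt{-34992 + \sqrt{61}} \approx 187.04 i$)
$E = \sqrt{30479} \approx 174.58$
$E + s = \sqrt{30479} + \sqrt{-34992 + \sqrt{61}}$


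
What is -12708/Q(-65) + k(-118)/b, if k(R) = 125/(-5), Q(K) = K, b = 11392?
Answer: 144767911/740480 ≈ 195.51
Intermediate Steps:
k(R) = -25 (k(R) = 125*(-⅕) = -25)
-12708/Q(-65) + k(-118)/b = -12708/(-65) - 25/11392 = -12708*(-1/65) - 25*1/11392 = 12708/65 - 25/11392 = 144767911/740480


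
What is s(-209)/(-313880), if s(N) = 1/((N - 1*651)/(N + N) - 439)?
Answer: 11/1508622920 ≈ 7.2914e-9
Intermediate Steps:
s(N) = 1/(-439 + (-651 + N)/(2*N)) (s(N) = 1/((N - 651)/((2*N)) - 439) = 1/((-651 + N)*(1/(2*N)) - 439) = 1/((-651 + N)/(2*N) - 439) = 1/(-439 + (-651 + N)/(2*N)))
s(-209)/(-313880) = -2*(-209)/(651 + 877*(-209))/(-313880) = -2*(-209)/(651 - 183293)*(-1/313880) = -2*(-209)/(-182642)*(-1/313880) = -2*(-209)*(-1/182642)*(-1/313880) = -209/91321*(-1/313880) = 11/1508622920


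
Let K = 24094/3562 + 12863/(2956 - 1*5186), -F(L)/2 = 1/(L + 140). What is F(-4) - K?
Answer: -136483253/135035420 ≈ -1.0107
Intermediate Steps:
F(L) = -2/(140 + L) (F(L) = -2/(L + 140) = -2/(140 + L))
K = 3955807/3971630 (K = 24094*(1/3562) + 12863/(2956 - 5186) = 12047/1781 + 12863/(-2230) = 12047/1781 + 12863*(-1/2230) = 12047/1781 - 12863/2230 = 3955807/3971630 ≈ 0.99602)
F(-4) - K = -2/(140 - 4) - 1*3955807/3971630 = -2/136 - 3955807/3971630 = -2*1/136 - 3955807/3971630 = -1/68 - 3955807/3971630 = -136483253/135035420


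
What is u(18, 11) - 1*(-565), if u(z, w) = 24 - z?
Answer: 571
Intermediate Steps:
u(18, 11) - 1*(-565) = (24 - 1*18) - 1*(-565) = (24 - 18) + 565 = 6 + 565 = 571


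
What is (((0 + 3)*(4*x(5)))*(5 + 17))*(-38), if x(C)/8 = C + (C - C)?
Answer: -401280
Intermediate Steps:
x(C) = 8*C (x(C) = 8*(C + (C - C)) = 8*(C + 0) = 8*C)
(((0 + 3)*(4*x(5)))*(5 + 17))*(-38) = (((0 + 3)*(4*(8*5)))*(5 + 17))*(-38) = ((3*(4*40))*22)*(-38) = ((3*160)*22)*(-38) = (480*22)*(-38) = 10560*(-38) = -401280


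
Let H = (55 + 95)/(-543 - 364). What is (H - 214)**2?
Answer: 37732285504/822649 ≈ 45867.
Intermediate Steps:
H = -150/907 (H = 150/(-907) = 150*(-1/907) = -150/907 ≈ -0.16538)
(H - 214)**2 = (-150/907 - 214)**2 = (-194248/907)**2 = 37732285504/822649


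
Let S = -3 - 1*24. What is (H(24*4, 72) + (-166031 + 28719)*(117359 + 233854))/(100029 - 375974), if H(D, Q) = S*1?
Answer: 48225759483/275945 ≈ 1.7477e+5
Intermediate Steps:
S = -27 (S = -3 - 24 = -27)
H(D, Q) = -27 (H(D, Q) = -27*1 = -27)
(H(24*4, 72) + (-166031 + 28719)*(117359 + 233854))/(100029 - 375974) = (-27 + (-166031 + 28719)*(117359 + 233854))/(100029 - 375974) = (-27 - 137312*351213)/(-275945) = (-27 - 48225759456)*(-1/275945) = -48225759483*(-1/275945) = 48225759483/275945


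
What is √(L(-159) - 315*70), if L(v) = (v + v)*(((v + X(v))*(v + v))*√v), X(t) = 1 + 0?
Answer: 3*√(-2450 - 1775288*I*√159) ≈ 10036.0 - 10037.0*I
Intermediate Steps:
X(t) = 1
L(v) = 4*v^(5/2)*(1 + v) (L(v) = (v + v)*(((v + 1)*(v + v))*√v) = (2*v)*(((1 + v)*(2*v))*√v) = (2*v)*((2*v*(1 + v))*√v) = (2*v)*(2*v^(3/2)*(1 + v)) = 4*v^(5/2)*(1 + v))
√(L(-159) - 315*70) = √(4*(-159)^(5/2)*(1 - 159) - 315*70) = √(4*(25281*I*√159)*(-158) - 22050) = √(-15977592*I*√159 - 22050) = √(-22050 - 15977592*I*√159)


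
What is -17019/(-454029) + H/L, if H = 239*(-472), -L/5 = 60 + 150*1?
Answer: 8539328897/79455075 ≈ 107.47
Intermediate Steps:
L = -1050 (L = -5*(60 + 150*1) = -5*(60 + 150) = -5*210 = -1050)
H = -112808
-17019/(-454029) + H/L = -17019/(-454029) - 112808/(-1050) = -17019*(-1/454029) - 112808*(-1/1050) = 5673/151343 + 56404/525 = 8539328897/79455075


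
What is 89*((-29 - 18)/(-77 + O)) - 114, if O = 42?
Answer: 193/35 ≈ 5.5143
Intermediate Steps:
89*((-29 - 18)/(-77 + O)) - 114 = 89*((-29 - 18)/(-77 + 42)) - 114 = 89*(-47/(-35)) - 114 = 89*(-47*(-1/35)) - 114 = 89*(47/35) - 114 = 4183/35 - 114 = 193/35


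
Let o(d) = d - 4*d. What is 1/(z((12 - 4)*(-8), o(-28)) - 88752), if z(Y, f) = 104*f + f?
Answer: -1/79932 ≈ -1.2511e-5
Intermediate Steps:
o(d) = -3*d
z(Y, f) = 105*f
1/(z((12 - 4)*(-8), o(-28)) - 88752) = 1/(105*(-3*(-28)) - 88752) = 1/(105*84 - 88752) = 1/(8820 - 88752) = 1/(-79932) = -1/79932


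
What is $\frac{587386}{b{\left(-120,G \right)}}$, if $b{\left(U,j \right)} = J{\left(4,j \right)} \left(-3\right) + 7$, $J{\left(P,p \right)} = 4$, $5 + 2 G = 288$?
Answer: $- \frac{587386}{5} \approx -1.1748 \cdot 10^{5}$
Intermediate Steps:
$G = \frac{283}{2}$ ($G = - \frac{5}{2} + \frac{1}{2} \cdot 288 = - \frac{5}{2} + 144 = \frac{283}{2} \approx 141.5$)
$b{\left(U,j \right)} = -5$ ($b{\left(U,j \right)} = 4 \left(-3\right) + 7 = -12 + 7 = -5$)
$\frac{587386}{b{\left(-120,G \right)}} = \frac{587386}{-5} = 587386 \left(- \frac{1}{5}\right) = - \frac{587386}{5}$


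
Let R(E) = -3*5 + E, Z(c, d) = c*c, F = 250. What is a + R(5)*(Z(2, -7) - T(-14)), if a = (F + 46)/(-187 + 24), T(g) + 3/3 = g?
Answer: -31266/163 ≈ -191.82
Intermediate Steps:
Z(c, d) = c²
T(g) = -1 + g
a = -296/163 (a = (250 + 46)/(-187 + 24) = 296/(-163) = 296*(-1/163) = -296/163 ≈ -1.8160)
R(E) = -15 + E
a + R(5)*(Z(2, -7) - T(-14)) = -296/163 + (-15 + 5)*(2² - (-1 - 14)) = -296/163 - 10*(4 - 1*(-15)) = -296/163 - 10*(4 + 15) = -296/163 - 10*19 = -296/163 - 190 = -31266/163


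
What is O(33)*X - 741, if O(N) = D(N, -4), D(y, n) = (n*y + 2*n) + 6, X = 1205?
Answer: -162211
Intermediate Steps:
D(y, n) = 6 + 2*n + n*y (D(y, n) = (2*n + n*y) + 6 = 6 + 2*n + n*y)
O(N) = -2 - 4*N (O(N) = 6 + 2*(-4) - 4*N = 6 - 8 - 4*N = -2 - 4*N)
O(33)*X - 741 = (-2 - 4*33)*1205 - 741 = (-2 - 132)*1205 - 741 = -134*1205 - 741 = -161470 - 741 = -162211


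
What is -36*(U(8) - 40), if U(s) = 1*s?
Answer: 1152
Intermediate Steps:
U(s) = s
-36*(U(8) - 40) = -36*(8 - 40) = -36*(-32) = 1152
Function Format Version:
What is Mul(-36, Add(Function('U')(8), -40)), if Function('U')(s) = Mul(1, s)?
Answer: 1152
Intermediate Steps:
Function('U')(s) = s
Mul(-36, Add(Function('U')(8), -40)) = Mul(-36, Add(8, -40)) = Mul(-36, -32) = 1152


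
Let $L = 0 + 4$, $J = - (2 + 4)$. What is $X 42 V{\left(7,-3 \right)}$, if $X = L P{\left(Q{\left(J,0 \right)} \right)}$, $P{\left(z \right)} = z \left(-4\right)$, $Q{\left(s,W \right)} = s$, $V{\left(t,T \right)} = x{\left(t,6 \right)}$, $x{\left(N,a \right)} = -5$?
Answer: $-20160$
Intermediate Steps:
$J = -6$ ($J = \left(-1\right) 6 = -6$)
$V{\left(t,T \right)} = -5$
$P{\left(z \right)} = - 4 z$
$L = 4$
$X = 96$ ($X = 4 \left(\left(-4\right) \left(-6\right)\right) = 4 \cdot 24 = 96$)
$X 42 V{\left(7,-3 \right)} = 96 \cdot 42 \left(-5\right) = 4032 \left(-5\right) = -20160$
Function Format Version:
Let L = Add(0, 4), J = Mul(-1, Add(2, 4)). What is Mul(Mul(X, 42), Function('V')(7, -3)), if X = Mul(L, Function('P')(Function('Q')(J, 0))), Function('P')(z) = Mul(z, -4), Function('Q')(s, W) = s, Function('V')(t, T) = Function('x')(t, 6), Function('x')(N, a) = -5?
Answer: -20160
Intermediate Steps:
J = -6 (J = Mul(-1, 6) = -6)
Function('V')(t, T) = -5
Function('P')(z) = Mul(-4, z)
L = 4
X = 96 (X = Mul(4, Mul(-4, -6)) = Mul(4, 24) = 96)
Mul(Mul(X, 42), Function('V')(7, -3)) = Mul(Mul(96, 42), -5) = Mul(4032, -5) = -20160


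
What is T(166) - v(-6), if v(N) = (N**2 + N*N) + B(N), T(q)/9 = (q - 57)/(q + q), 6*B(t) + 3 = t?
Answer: -22425/332 ≈ -67.545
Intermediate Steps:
B(t) = -1/2 + t/6
T(q) = 9*(-57 + q)/(2*q) (T(q) = 9*((q - 57)/(q + q)) = 9*((-57 + q)/((2*q))) = 9*((-57 + q)*(1/(2*q))) = 9*((-57 + q)/(2*q)) = 9*(-57 + q)/(2*q))
v(N) = -1/2 + 2*N**2 + N/6 (v(N) = (N**2 + N*N) + (-1/2 + N/6) = (N**2 + N**2) + (-1/2 + N/6) = 2*N**2 + (-1/2 + N/6) = -1/2 + 2*N**2 + N/6)
T(166) - v(-6) = (9/2)*(-57 + 166)/166 - (-1/2 + 2*(-6)**2 + (1/6)*(-6)) = (9/2)*(1/166)*109 - (-1/2 + 2*36 - 1) = 981/332 - (-1/2 + 72 - 1) = 981/332 - 1*141/2 = 981/332 - 141/2 = -22425/332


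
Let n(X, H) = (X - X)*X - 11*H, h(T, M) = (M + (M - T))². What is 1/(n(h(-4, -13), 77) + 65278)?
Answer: 1/64431 ≈ 1.5520e-5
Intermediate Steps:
h(T, M) = (-T + 2*M)²
n(X, H) = -11*H (n(X, H) = 0*X - 11*H = 0 - 11*H = -11*H)
1/(n(h(-4, -13), 77) + 65278) = 1/(-11*77 + 65278) = 1/(-847 + 65278) = 1/64431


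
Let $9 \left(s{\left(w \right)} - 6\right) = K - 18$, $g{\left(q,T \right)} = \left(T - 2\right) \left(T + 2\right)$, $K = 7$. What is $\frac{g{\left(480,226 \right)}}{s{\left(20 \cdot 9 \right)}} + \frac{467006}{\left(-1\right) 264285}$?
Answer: $\frac{121457990422}{11364255} \approx 10688.0$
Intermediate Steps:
$g{\left(q,T \right)} = \left(-2 + T\right) \left(2 + T\right)$ ($g{\left(q,T \right)} = \left(T - 2\right) \left(2 + T\right) = \left(-2 + T\right) \left(2 + T\right)$)
$s{\left(w \right)} = \frac{43}{9}$ ($s{\left(w \right)} = 6 + \frac{7 - 18}{9} = 6 + \frac{1}{9} \left(-11\right) = 6 - \frac{11}{9} = \frac{43}{9}$)
$\frac{g{\left(480,226 \right)}}{s{\left(20 \cdot 9 \right)}} + \frac{467006}{\left(-1\right) 264285} = \frac{-4 + 226^{2}}{\frac{43}{9}} + \frac{467006}{\left(-1\right) 264285} = \left(-4 + 51076\right) \frac{9}{43} + \frac{467006}{-264285} = 51072 \cdot \frac{9}{43} + 467006 \left(- \frac{1}{264285}\right) = \frac{459648}{43} - \frac{467006}{264285} = \frac{121457990422}{11364255}$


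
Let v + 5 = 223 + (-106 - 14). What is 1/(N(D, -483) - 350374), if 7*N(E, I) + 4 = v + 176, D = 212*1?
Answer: -7/2452348 ≈ -2.8544e-6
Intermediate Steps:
v = 98 (v = -5 + (223 + (-106 - 14)) = -5 + (223 - 120) = -5 + 103 = 98)
D = 212
N(E, I) = 270/7 (N(E, I) = -4/7 + (98 + 176)/7 = -4/7 + (1/7)*274 = -4/7 + 274/7 = 270/7)
1/(N(D, -483) - 350374) = 1/(270/7 - 350374) = 1/(-2452348/7) = -7/2452348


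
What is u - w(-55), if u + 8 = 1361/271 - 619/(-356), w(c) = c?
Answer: 5186637/96476 ≈ 53.761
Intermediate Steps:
u = -119543/96476 (u = -8 + (1361/271 - 619/(-356)) = -8 + (1361*(1/271) - 619*(-1/356)) = -8 + (1361/271 + 619/356) = -8 + 652265/96476 = -119543/96476 ≈ -1.2391)
u - w(-55) = -119543/96476 - 1*(-55) = -119543/96476 + 55 = 5186637/96476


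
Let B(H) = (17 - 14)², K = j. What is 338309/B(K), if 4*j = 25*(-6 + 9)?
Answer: 338309/9 ≈ 37590.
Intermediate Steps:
j = 75/4 (j = (25*(-6 + 9))/4 = (25*3)/4 = (¼)*75 = 75/4 ≈ 18.750)
K = 75/4 ≈ 18.750
B(H) = 9 (B(H) = 3² = 9)
338309/B(K) = 338309/9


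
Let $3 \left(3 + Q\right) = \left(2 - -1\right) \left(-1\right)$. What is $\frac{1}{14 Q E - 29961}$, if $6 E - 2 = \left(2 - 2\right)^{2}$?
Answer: $- \frac{3}{89939} \approx -3.3356 \cdot 10^{-5}$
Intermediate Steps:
$E = \frac{1}{3}$ ($E = \frac{1}{3} + \frac{\left(2 - 2\right)^{2}}{6} = \frac{1}{3} + \frac{0^{2}}{6} = \frac{1}{3} + \frac{1}{6} \cdot 0 = \frac{1}{3} + 0 = \frac{1}{3} \approx 0.33333$)
$Q = -4$ ($Q = -3 + \frac{\left(2 - -1\right) \left(-1\right)}{3} = -3 + \frac{\left(2 + 1\right) \left(-1\right)}{3} = -3 + \frac{3 \left(-1\right)}{3} = -3 + \frac{1}{3} \left(-3\right) = -3 - 1 = -4$)
$\frac{1}{14 Q E - 29961} = \frac{1}{14 \left(-4\right) \frac{1}{3} - 29961} = \frac{1}{\left(-56\right) \frac{1}{3} - 29961} = \frac{1}{- \frac{56}{3} - 29961} = \frac{1}{- \frac{89939}{3}} = - \frac{3}{89939}$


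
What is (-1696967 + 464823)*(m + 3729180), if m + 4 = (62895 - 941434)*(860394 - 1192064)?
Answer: -359032911446332064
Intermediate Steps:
m = 291385030126 (m = -4 + (62895 - 941434)*(860394 - 1192064) = -4 - 878539*(-331670) = -4 + 291385030130 = 291385030126)
(-1696967 + 464823)*(m + 3729180) = (-1696967 + 464823)*(291385030126 + 3729180) = -1232144*291388759306 = -359032911446332064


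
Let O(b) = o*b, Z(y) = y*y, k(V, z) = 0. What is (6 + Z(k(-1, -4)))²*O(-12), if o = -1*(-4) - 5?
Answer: 432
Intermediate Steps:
o = -1 (o = 4 - 5 = -1)
Z(y) = y²
O(b) = -b
(6 + Z(k(-1, -4)))²*O(-12) = (6 + 0²)²*(-1*(-12)) = (6 + 0)²*12 = 6²*12 = 36*12 = 432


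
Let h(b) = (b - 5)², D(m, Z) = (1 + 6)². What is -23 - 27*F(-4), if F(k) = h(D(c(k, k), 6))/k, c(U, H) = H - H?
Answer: 13045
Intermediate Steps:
c(U, H) = 0
D(m, Z) = 49 (D(m, Z) = 7² = 49)
h(b) = (-5 + b)²
F(k) = 1936/k (F(k) = (-5 + 49)²/k = 44²/k = 1936/k)
-23 - 27*F(-4) = -23 - 52272/(-4) = -23 - 52272*(-1)/4 = -23 - 27*(-484) = -23 + 13068 = 13045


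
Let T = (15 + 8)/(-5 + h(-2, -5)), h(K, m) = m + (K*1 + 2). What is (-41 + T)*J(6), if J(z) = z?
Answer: -1299/5 ≈ -259.80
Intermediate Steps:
h(K, m) = 2 + K + m (h(K, m) = m + (K + 2) = m + (2 + K) = 2 + K + m)
T = -23/10 (T = (15 + 8)/(-5 + (2 - 2 - 5)) = 23/(-5 - 5) = 23/(-10) = 23*(-⅒) = -23/10 ≈ -2.3000)
(-41 + T)*J(6) = (-41 - 23/10)*6 = -433/10*6 = -1299/5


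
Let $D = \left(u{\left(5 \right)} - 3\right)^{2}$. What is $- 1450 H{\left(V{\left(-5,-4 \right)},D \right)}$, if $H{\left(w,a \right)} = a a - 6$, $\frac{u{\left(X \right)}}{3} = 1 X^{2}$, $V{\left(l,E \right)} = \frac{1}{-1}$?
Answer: $-38967082500$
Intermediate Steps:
$V{\left(l,E \right)} = -1$
$u{\left(X \right)} = 3 X^{2}$ ($u{\left(X \right)} = 3 \cdot 1 X^{2} = 3 X^{2}$)
$D = 5184$ ($D = \left(3 \cdot 5^{2} - 3\right)^{2} = \left(3 \cdot 25 - 3\right)^{2} = \left(75 - 3\right)^{2} = 72^{2} = 5184$)
$H{\left(w,a \right)} = -6 + a^{2}$ ($H{\left(w,a \right)} = a^{2} - 6 = -6 + a^{2}$)
$- 1450 H{\left(V{\left(-5,-4 \right)},D \right)} = - 1450 \left(-6 + 5184^{2}\right) = - 1450 \left(-6 + 26873856\right) = \left(-1450\right) 26873850 = -38967082500$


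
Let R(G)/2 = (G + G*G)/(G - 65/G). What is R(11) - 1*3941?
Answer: -27224/7 ≈ -3889.1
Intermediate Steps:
R(G) = 2*(G + G²)/(G - 65/G) (R(G) = 2*((G + G*G)/(G - 65/G)) = 2*((G + G²)/(G - 65/G)) = 2*(G + G²)/(G - 65/G))
R(11) - 1*3941 = 2*11²*(1 + 11)/(-65 + 11²) - 1*3941 = 2*121*12/(-65 + 121) - 3941 = 2*121*12/56 - 3941 = 2*121*(1/56)*12 - 3941 = 363/7 - 3941 = -27224/7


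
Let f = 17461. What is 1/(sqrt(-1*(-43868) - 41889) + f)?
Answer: 17461/304884542 - sqrt(1979)/304884542 ≈ 5.7125e-5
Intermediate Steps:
1/(sqrt(-1*(-43868) - 41889) + f) = 1/(sqrt(-1*(-43868) - 41889) + 17461) = 1/(sqrt(43868 - 41889) + 17461) = 1/(sqrt(1979) + 17461) = 1/(17461 + sqrt(1979))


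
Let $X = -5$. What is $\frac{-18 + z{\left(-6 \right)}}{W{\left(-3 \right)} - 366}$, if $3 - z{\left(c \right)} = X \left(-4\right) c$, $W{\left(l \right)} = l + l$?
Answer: $- \frac{35}{124} \approx -0.28226$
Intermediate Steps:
$W{\left(l \right)} = 2 l$
$z{\left(c \right)} = 3 - 20 c$ ($z{\left(c \right)} = 3 - \left(-5\right) \left(-4\right) c = 3 - 20 c$)
$\frac{-18 + z{\left(-6 \right)}}{W{\left(-3 \right)} - 366} = \frac{-18 + \left(3 - -120\right)}{2 \left(-3\right) - 366} = \frac{-18 + \left(3 + 120\right)}{-6 - 366} = \frac{-18 + 123}{-372} = 105 \left(- \frac{1}{372}\right) = - \frac{35}{124}$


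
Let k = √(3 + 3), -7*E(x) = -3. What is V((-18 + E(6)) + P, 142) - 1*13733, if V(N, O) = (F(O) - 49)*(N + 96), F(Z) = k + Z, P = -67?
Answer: -88691/7 + 80*√6/7 ≈ -12642.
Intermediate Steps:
E(x) = 3/7 (E(x) = -⅐*(-3) = 3/7)
k = √6 ≈ 2.4495
F(Z) = Z + √6 (F(Z) = √6 + Z = Z + √6)
V(N, O) = (96 + N)*(-49 + O + √6) (V(N, O) = ((O + √6) - 49)*(N + 96) = (-49 + O + √6)*(96 + N) = (96 + N)*(-49 + O + √6))
V((-18 + E(6)) + P, 142) - 1*13733 = (-4704 - 49*((-18 + 3/7) - 67) + 96*142 + 96*√6 + ((-18 + 3/7) - 67)*(142 + √6)) - 1*13733 = (-4704 - 49*(-123/7 - 67) + 13632 + 96*√6 + (-123/7 - 67)*(142 + √6)) - 13733 = (-4704 - 49*(-592/7) + 13632 + 96*√6 - 592*(142 + √6)/7) - 13733 = (-4704 + 4144 + 13632 + 96*√6 + (-84064/7 - 592*√6/7)) - 13733 = (7440/7 + 80*√6/7) - 13733 = -88691/7 + 80*√6/7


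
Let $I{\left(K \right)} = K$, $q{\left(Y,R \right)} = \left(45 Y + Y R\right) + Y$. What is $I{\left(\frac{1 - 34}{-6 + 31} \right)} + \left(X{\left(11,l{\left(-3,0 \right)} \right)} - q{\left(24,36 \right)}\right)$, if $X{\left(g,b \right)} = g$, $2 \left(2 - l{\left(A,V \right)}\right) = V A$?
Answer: $- \frac{48958}{25} \approx -1958.3$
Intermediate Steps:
$l{\left(A,V \right)} = 2 - \frac{A V}{2}$ ($l{\left(A,V \right)} = 2 - \frac{V A}{2} = 2 - \frac{A V}{2}$)
$q{\left(Y,R \right)} = 46 Y + R Y$ ($q{\left(Y,R \right)} = \left(45 Y + R Y\right) + Y = 46 Y + R Y$)
$I{\left(\frac{1 - 34}{-6 + 31} \right)} + \left(X{\left(11,l{\left(-3,0 \right)} \right)} - q{\left(24,36 \right)}\right) = \frac{1 - 34}{-6 + 31} + \left(11 - 24 \left(46 + 36\right)\right) = - \frac{33}{25} + \left(11 - 24 \cdot 82\right) = \left(-33\right) \frac{1}{25} + \left(11 - 1968\right) = - \frac{33}{25} + \left(11 - 1968\right) = - \frac{33}{25} - 1957 = - \frac{48958}{25}$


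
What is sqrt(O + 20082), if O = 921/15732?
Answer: sqrt(138061822965)/2622 ≈ 141.71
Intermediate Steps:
O = 307/5244 (O = 921*(1/15732) = 307/5244 ≈ 0.058543)
sqrt(O + 20082) = sqrt(307/5244 + 20082) = sqrt(105310315/5244) = sqrt(138061822965)/2622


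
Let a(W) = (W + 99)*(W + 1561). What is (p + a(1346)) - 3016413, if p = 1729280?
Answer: 2913482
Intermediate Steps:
a(W) = (99 + W)*(1561 + W)
(p + a(1346)) - 3016413 = (1729280 + (154539 + 1346² + 1660*1346)) - 3016413 = (1729280 + (154539 + 1811716 + 2234360)) - 3016413 = (1729280 + 4200615) - 3016413 = 5929895 - 3016413 = 2913482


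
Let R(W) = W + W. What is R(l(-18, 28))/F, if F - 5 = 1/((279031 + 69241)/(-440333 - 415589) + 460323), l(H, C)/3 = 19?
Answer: 3743002228073/164166835716 ≈ 22.800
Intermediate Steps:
l(H, C) = 57 (l(H, C) = 3*19 = 57)
R(W) = 2*W
F = 985001014296/197000117267 (F = 5 + 1/((279031 + 69241)/(-440333 - 415589) + 460323) = 5 + 1/(348272/(-855922) + 460323) = 5 + 1/(348272*(-1/855922) + 460323) = 5 + 1/(-174136/427961 + 460323) = 5 + 1/(197000117267/427961) = 5 + 427961/197000117267 = 985001014296/197000117267 ≈ 5.0000)
R(l(-18, 28))/F = (2*57)/(985001014296/197000117267) = 114*(197000117267/985001014296) = 3743002228073/164166835716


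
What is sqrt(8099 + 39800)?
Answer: sqrt(47899) ≈ 218.86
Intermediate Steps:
sqrt(8099 + 39800) = sqrt(47899)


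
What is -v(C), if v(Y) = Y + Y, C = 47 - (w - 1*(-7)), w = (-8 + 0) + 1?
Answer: -94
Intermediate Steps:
w = -7 (w = -8 + 1 = -7)
C = 47 (C = 47 - (-7 - 1*(-7)) = 47 - (-7 + 7) = 47 - 1*0 = 47 + 0 = 47)
v(Y) = 2*Y
-v(C) = -2*47 = -1*94 = -94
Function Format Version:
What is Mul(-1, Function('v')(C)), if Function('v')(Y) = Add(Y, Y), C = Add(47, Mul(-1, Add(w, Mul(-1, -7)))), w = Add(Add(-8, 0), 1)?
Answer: -94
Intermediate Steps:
w = -7 (w = Add(-8, 1) = -7)
C = 47 (C = Add(47, Mul(-1, Add(-7, Mul(-1, -7)))) = Add(47, Mul(-1, Add(-7, 7))) = Add(47, Mul(-1, 0)) = Add(47, 0) = 47)
Function('v')(Y) = Mul(2, Y)
Mul(-1, Function('v')(C)) = Mul(-1, Mul(2, 47)) = Mul(-1, 94) = -94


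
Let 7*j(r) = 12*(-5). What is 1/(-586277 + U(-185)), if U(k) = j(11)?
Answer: -7/4103999 ≈ -1.7057e-6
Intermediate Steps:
j(r) = -60/7 (j(r) = (12*(-5))/7 = (1/7)*(-60) = -60/7)
U(k) = -60/7
1/(-586277 + U(-185)) = 1/(-586277 - 60/7) = 1/(-4103999/7) = -7/4103999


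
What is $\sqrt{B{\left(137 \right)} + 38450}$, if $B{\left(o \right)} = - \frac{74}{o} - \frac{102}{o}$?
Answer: $\frac{\sqrt{721643938}}{137} \approx 196.08$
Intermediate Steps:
$B{\left(o \right)} = - \frac{176}{o}$
$\sqrt{B{\left(137 \right)} + 38450} = \sqrt{- \frac{176}{137} + 38450} = \sqrt{\frac{5267474}{137}} = \frac{\sqrt{721643938}}{137}$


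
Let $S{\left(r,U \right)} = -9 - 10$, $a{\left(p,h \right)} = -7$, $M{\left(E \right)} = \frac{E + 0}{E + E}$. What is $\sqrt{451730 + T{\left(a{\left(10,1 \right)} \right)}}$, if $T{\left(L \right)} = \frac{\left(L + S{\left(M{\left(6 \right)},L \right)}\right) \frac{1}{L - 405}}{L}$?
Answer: $\frac{3 \sqrt{104367897886}}{1442} \approx 672.11$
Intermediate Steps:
$M{\left(E \right)} = \frac{1}{2}$ ($M{\left(E \right)} = \frac{E}{2 E} = E \frac{1}{2 E} = \frac{1}{2}$)
$S{\left(r,U \right)} = -19$ ($S{\left(r,U \right)} = -9 - 10 = -19$)
$T{\left(L \right)} = \frac{-19 + L}{L \left(-405 + L\right)}$ ($T{\left(L \right)} = \frac{\left(L - 19\right) \frac{1}{L - 405}}{L} = \frac{\left(-19 + L\right) \frac{1}{-405 + L}}{L} = \frac{\frac{1}{-405 + L} \left(-19 + L\right)}{L} = \frac{-19 + L}{L \left(-405 + L\right)}$)
$\sqrt{451730 + T{\left(a{\left(10,1 \right)} \right)}} = \sqrt{451730 + \frac{-19 - 7}{\left(-7\right) \left(-405 - 7\right)}} = \sqrt{451730 - \frac{1}{7} \frac{1}{-412} \left(-26\right)} = \sqrt{451730 - \left(- \frac{1}{2884}\right) \left(-26\right)} = \sqrt{451730 - \frac{13}{1442}} = \sqrt{\frac{651394647}{1442}} = \frac{3 \sqrt{104367897886}}{1442}$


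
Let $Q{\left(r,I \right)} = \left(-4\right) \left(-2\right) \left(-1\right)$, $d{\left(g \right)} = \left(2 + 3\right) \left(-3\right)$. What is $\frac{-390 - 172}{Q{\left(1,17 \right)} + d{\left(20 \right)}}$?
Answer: $\frac{562}{23} \approx 24.435$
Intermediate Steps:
$d{\left(g \right)} = -15$ ($d{\left(g \right)} = 5 \left(-3\right) = -15$)
$Q{\left(r,I \right)} = -8$ ($Q{\left(r,I \right)} = 8 \left(-1\right) = -8$)
$\frac{-390 - 172}{Q{\left(1,17 \right)} + d{\left(20 \right)}} = \frac{-390 - 172}{-8 - 15} = - \frac{562}{-23} = \left(-562\right) \left(- \frac{1}{23}\right) = \frac{562}{23}$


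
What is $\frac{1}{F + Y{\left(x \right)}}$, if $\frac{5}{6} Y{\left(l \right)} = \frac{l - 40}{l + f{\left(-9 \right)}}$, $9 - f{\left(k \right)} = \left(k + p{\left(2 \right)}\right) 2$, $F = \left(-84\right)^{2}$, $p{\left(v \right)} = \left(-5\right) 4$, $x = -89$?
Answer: $\frac{55}{388467} \approx 0.00014158$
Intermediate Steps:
$p{\left(v \right)} = -20$
$F = 7056$
$f{\left(k \right)} = 49 - 2 k$ ($f{\left(k \right)} = 9 - \left(k - 20\right) 2 = 9 - \left(-20 + k\right) 2 = 9 - \left(-40 + 2 k\right) = 49 - 2 k$)
$Y{\left(l \right)} = \frac{6 \left(-40 + l\right)}{5 \left(67 + l\right)}$ ($Y{\left(l \right)} = \frac{6 \frac{l - 40}{l + \left(49 - -18\right)}}{5} = \frac{6 \frac{-40 + l}{l + \left(49 + 18\right)}}{5} = \frac{6 \frac{-40 + l}{l + 67}}{5} = \frac{6 \frac{-40 + l}{67 + l}}{5} = \frac{6 \left(-40 + l\right)}{5 \left(67 + l\right)}$)
$\frac{1}{F + Y{\left(x \right)}} = \frac{1}{7056 + \frac{6 \left(-40 - 89\right)}{5 \left(67 - 89\right)}} = \frac{1}{7056 + \frac{6}{5} \frac{1}{-22} \left(-129\right)} = \frac{1}{7056 + \frac{6}{5} \left(- \frac{1}{22}\right) \left(-129\right)} = \frac{1}{7056 + \frac{387}{55}} = \frac{1}{\frac{388467}{55}} = \frac{55}{388467}$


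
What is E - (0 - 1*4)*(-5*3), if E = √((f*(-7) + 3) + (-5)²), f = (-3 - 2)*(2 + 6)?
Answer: -60 + 2*√77 ≈ -42.450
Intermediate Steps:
f = -40 (f = -5*8 = -40)
E = 2*√77 (E = √((-40*(-7) + 3) + (-5)²) = √((280 + 3) + 25) = √(283 + 25) = √308 = 2*√77 ≈ 17.550)
E - (0 - 1*4)*(-5*3) = 2*√77 - (0 - 1*4)*(-5*3) = 2*√77 - (0 - 4)*(-15) = 2*√77 - (-4)*(-15) = 2*√77 - 1*60 = 2*√77 - 60 = -60 + 2*√77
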